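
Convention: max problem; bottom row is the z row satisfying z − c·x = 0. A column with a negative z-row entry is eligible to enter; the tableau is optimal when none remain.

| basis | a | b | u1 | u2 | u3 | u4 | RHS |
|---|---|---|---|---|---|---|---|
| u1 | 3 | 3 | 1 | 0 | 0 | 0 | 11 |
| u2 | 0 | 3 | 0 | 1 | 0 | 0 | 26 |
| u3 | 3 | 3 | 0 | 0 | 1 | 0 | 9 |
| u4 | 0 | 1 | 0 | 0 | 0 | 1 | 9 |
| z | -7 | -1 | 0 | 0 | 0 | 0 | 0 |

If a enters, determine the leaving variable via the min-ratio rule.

u3

Column a entries and ratios — u1: 11/3 = 11/3; u2: 0 ≤ 0, skip; u3: 9/3 = 3; u4: 0 ≤ 0, skip.
Smallest ratio is 3 in the row of u3, so u3 leaves.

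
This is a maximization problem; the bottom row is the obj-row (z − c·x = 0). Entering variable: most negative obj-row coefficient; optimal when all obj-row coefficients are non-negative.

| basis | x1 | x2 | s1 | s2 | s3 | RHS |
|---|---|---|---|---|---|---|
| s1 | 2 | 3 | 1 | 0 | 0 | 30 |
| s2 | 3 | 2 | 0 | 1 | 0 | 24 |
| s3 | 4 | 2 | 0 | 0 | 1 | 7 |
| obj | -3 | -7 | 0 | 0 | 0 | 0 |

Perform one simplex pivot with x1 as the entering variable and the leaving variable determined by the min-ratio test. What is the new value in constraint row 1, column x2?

Ratio test on column x1 — row 1: 30/2 = 15; row 2: 24/3 = 8; row 3: 7/4 = 7/4. Minimum is 7/4 at row 3 (s3 leaves); pivot element 4.
Divide row 3 by 4; eliminate column x1 from the other rows.
Row 1 update in column x2: 3 − 2·(1/2) = 2.

2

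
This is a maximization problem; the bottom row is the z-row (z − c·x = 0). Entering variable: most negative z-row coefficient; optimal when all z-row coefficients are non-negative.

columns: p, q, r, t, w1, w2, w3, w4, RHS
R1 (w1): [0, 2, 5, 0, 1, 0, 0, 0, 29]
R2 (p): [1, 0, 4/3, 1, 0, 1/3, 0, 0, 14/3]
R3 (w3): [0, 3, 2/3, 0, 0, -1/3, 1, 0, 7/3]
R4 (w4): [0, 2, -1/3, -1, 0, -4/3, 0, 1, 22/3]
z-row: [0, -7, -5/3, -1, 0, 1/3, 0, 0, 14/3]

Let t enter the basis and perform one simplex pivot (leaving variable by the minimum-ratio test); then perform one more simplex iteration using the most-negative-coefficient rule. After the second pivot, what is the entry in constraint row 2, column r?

4/3

Ratio test on column t — row 1: entry 0 ≤ 0; row 2: (14/3)/1 = 14/3; row 3: entry 0 ≤ 0; row 4: entry -1 ≤ 0. Minimum is 14/3 at row 2 (p leaves); pivot element 1.
Divide row 2 by 1; eliminate column t from the other rows.
Second iteration: most negative z-row entry is -7 in column q, so q enters.
Ratio test on column q — row 1: 29/2 = 29/2; row 2: entry 0 ≤ 0; row 3: (7/3)/3 = 7/9; row 4: 12/2 = 6. Minimum is 7/9 at row 3 (w3 leaves); pivot element 3.
Divide row 3 by 3; eliminate column q from the other rows.
After both pivots, the entry at constraint row 2, column r is 4/3.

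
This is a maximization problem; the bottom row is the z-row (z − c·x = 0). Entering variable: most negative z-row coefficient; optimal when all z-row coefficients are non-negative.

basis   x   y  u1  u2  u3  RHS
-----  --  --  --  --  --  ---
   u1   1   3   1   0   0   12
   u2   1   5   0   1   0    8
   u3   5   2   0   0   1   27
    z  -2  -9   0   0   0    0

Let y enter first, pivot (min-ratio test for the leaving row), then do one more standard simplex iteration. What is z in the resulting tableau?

355/23

Ratio test on column y — row 1: 12/3 = 4; row 2: 8/5 = 8/5; row 3: 27/2 = 27/2. Minimum is 8/5 at row 2 (u2 leaves); pivot element 5.
Pivot on row 2; the z-row RHS becomes 0 − (-9)·(8/5) = 72/5.
Next entering variable (most negative z-row entry -1/5): x.
Ratio test on column x — row 1: (36/5)/(2/5) = 18; row 2: (8/5)/(1/5) = 8; row 3: (119/5)/(23/5) = 119/23. Minimum is 119/23 at row 3 (u3 leaves); pivot element 23/5.
After the second pivot the z-row RHS is 72/5 − (-1/5)·(119/23) = 355/23.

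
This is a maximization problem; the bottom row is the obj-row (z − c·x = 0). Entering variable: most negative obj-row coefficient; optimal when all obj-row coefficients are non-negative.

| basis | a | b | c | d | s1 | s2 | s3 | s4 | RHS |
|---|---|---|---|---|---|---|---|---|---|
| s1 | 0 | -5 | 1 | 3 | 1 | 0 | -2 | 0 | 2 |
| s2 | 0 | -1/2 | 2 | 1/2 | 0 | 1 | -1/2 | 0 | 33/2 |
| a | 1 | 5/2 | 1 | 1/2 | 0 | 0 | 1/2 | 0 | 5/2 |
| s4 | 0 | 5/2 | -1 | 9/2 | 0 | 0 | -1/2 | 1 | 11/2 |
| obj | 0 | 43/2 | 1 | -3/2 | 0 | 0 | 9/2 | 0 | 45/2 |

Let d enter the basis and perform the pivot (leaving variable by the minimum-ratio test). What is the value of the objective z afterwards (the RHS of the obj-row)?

Ratio test on column d — row 1: 2/3 = 2/3; row 2: (33/2)/(1/2) = 33; row 3: (5/2)/(1/2) = 5; row 4: (11/2)/(9/2) = 11/9. Minimum is 2/3 at row 1 (s1 leaves); pivot element 3.
Pivot on row 1; the obj-row RHS becomes 45/2 − (-3/2)·(2/3) = 47/2.

47/2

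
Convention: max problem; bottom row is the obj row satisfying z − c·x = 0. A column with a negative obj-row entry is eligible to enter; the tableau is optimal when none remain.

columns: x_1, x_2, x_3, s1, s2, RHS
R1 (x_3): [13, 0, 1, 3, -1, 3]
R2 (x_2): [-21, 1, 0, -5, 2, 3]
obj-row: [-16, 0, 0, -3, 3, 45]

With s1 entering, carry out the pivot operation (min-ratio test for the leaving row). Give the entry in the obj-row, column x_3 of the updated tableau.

Ratio test on column s1 — row 1: 3/3 = 1; row 2: entry -5 ≤ 0. Minimum is 1 at row 1 (x_3 leaves); pivot element 3.
Divide row 1 by 3; eliminate column s1 from the other rows.
obj-row update in column x_3: 0 − (-3)·(1/3) = 1.

1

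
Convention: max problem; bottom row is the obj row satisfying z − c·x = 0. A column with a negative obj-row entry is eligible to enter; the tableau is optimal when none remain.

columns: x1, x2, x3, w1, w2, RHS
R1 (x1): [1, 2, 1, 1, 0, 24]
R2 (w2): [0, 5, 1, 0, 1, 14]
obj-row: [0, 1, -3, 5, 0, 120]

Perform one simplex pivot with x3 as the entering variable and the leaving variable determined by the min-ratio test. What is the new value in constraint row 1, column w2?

-1

Ratio test on column x3 — row 1: 24/1 = 24; row 2: 14/1 = 14. Minimum is 14 at row 2 (w2 leaves); pivot element 1.
Divide row 2 by 1; eliminate column x3 from the other rows.
Row 1 update in column w2: 0 − 1·1 = -1.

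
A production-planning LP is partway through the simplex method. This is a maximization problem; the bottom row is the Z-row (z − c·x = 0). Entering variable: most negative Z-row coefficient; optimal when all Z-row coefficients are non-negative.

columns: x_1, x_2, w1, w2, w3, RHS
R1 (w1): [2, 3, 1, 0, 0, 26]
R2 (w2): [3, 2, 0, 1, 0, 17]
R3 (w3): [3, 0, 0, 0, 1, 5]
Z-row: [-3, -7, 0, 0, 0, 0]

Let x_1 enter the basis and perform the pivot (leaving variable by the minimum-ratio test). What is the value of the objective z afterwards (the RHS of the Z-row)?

5

Ratio test on column x_1 — row 1: 26/2 = 13; row 2: 17/3 = 17/3; row 3: 5/3 = 5/3. Minimum is 5/3 at row 3 (w3 leaves); pivot element 3.
Pivot on row 3; the Z-row RHS becomes 0 − (-3)·(5/3) = 5.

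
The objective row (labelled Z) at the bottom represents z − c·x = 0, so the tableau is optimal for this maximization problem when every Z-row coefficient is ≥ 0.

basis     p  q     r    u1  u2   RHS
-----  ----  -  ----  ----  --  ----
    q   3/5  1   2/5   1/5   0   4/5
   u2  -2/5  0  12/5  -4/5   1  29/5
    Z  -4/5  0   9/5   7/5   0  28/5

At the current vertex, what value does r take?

0

r is not in the basis, so in the current basic feasible solution r = 0.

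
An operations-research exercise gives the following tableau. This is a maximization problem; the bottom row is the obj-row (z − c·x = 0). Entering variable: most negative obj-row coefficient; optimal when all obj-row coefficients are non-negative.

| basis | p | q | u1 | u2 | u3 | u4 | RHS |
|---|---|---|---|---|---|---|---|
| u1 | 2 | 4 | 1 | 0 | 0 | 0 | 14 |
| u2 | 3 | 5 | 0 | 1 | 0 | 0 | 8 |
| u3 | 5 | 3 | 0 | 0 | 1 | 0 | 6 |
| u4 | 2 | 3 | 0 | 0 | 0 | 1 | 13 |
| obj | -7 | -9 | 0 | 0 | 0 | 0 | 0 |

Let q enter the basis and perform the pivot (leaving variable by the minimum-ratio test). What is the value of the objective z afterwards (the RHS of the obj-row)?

72/5

Ratio test on column q — row 1: 14/4 = 7/2; row 2: 8/5 = 8/5; row 3: 6/3 = 2; row 4: 13/3 = 13/3. Minimum is 8/5 at row 2 (u2 leaves); pivot element 5.
Pivot on row 2; the obj-row RHS becomes 0 − (-9)·(8/5) = 72/5.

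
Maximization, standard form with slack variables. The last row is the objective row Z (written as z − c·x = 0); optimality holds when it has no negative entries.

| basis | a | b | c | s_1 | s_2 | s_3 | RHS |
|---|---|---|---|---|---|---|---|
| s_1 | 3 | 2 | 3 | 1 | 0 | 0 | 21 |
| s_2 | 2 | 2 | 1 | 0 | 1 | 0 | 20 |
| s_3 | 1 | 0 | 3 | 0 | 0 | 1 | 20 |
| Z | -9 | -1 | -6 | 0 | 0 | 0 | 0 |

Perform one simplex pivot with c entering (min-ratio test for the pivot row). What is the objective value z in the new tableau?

Ratio test on column c — row 1: 21/3 = 7; row 2: 20/1 = 20; row 3: 20/3 = 20/3. Minimum is 20/3 at row 3 (s_3 leaves); pivot element 3.
Pivot on row 3; the Z-row RHS becomes 0 − (-6)·(20/3) = 40.

40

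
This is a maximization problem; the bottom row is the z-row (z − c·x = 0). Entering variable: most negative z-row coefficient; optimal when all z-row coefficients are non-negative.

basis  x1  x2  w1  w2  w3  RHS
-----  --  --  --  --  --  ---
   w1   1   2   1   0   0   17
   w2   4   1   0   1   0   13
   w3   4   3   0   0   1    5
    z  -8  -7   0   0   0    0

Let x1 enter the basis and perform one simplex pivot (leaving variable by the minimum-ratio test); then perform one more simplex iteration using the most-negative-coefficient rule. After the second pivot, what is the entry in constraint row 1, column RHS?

Ratio test on column x1 — row 1: 17/1 = 17; row 2: 13/4 = 13/4; row 3: 5/4 = 5/4. Minimum is 5/4 at row 3 (w3 leaves); pivot element 4.
Divide row 3 by 4; eliminate column x1 from the other rows.
Second iteration: most negative z-row entry is -1 in column x2, so x2 enters.
Ratio test on column x2 — row 1: (63/4)/(5/4) = 63/5; row 2: entry -2 ≤ 0; row 3: (5/4)/(3/4) = 5/3. Minimum is 5/3 at row 3 (x1 leaves); pivot element 3/4.
Divide row 3 by 3/4; eliminate column x2 from the other rows.
After both pivots, the entry at constraint row 1, column RHS is 41/3.

41/3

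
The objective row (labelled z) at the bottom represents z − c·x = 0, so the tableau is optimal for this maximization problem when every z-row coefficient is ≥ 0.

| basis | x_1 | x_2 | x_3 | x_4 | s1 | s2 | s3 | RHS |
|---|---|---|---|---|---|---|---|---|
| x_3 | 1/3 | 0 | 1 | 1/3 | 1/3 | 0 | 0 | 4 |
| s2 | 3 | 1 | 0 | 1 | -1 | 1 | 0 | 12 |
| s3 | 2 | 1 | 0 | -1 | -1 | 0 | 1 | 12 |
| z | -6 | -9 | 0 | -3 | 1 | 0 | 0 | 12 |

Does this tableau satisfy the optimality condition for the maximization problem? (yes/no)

no

The z-row has a negative entry -9 in column x_2, so it is not optimal.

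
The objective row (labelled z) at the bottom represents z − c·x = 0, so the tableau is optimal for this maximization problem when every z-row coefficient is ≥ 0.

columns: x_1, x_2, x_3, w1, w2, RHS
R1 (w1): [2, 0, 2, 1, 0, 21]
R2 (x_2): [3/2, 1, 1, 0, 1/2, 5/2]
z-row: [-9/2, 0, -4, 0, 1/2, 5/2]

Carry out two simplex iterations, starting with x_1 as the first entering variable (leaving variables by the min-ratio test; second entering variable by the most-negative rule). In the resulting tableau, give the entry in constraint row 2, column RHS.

5/2

Ratio test on column x_1 — row 1: 21/2 = 21/2; row 2: (5/2)/(3/2) = 5/3. Minimum is 5/3 at row 2 (x_2 leaves); pivot element 3/2.
Divide row 2 by 3/2; eliminate column x_1 from the other rows.
Second iteration: most negative z-row entry is -1 in column x_3, so x_3 enters.
Ratio test on column x_3 — row 1: (53/3)/(2/3) = 53/2; row 2: (5/3)/(2/3) = 5/2. Minimum is 5/2 at row 2 (x_1 leaves); pivot element 2/3.
Divide row 2 by 2/3; eliminate column x_3 from the other rows.
After both pivots, the entry at constraint row 2, column RHS is 5/2.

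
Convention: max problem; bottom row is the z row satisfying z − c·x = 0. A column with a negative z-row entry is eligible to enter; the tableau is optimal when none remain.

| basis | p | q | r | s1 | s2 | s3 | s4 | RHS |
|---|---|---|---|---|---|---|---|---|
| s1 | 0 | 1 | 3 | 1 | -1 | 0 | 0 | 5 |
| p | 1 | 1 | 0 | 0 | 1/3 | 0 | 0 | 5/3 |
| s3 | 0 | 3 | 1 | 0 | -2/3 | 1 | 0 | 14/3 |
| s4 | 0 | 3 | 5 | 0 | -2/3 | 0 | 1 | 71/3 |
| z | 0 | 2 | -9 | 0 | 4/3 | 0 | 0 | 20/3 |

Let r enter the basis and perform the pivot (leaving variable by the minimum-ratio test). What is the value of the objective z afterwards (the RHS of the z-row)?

65/3

Ratio test on column r — row 1: 5/3 = 5/3; row 2: entry 0 ≤ 0; row 3: (14/3)/1 = 14/3; row 4: (71/3)/5 = 71/15. Minimum is 5/3 at row 1 (s1 leaves); pivot element 3.
Pivot on row 1; the z-row RHS becomes 20/3 − (-9)·(5/3) = 65/3.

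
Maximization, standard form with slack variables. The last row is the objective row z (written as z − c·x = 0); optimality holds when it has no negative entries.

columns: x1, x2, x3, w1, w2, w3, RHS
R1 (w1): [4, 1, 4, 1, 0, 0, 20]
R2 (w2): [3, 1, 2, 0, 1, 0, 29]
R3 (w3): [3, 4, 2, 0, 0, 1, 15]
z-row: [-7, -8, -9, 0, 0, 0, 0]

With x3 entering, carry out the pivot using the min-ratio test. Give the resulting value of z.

Ratio test on column x3 — row 1: 20/4 = 5; row 2: 29/2 = 29/2; row 3: 15/2 = 15/2. Minimum is 5 at row 1 (w1 leaves); pivot element 4.
Pivot on row 1; the z-row RHS becomes 0 − (-9)·5 = 45.

45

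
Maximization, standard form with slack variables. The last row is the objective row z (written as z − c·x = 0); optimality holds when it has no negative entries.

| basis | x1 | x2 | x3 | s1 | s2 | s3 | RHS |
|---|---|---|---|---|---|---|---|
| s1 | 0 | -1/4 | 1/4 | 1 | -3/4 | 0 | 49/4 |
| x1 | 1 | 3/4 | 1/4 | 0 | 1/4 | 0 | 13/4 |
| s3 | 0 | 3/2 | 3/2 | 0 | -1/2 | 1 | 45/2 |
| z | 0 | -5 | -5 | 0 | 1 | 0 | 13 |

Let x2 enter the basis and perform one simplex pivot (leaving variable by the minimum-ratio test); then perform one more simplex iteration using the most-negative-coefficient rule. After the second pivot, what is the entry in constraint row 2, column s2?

Ratio test on column x2 — row 1: entry -1/4 ≤ 0; row 2: (13/4)/(3/4) = 13/3; row 3: (45/2)/(3/2) = 15. Minimum is 13/3 at row 2 (x1 leaves); pivot element 3/4.
Divide row 2 by 3/4; eliminate column x2 from the other rows.
Second iteration: most negative z-row entry is -10/3 in column x3, so x3 enters.
Ratio test on column x3 — row 1: (40/3)/(1/3) = 40; row 2: (13/3)/(1/3) = 13; row 3: 16/1 = 16. Minimum is 13 at row 2 (x2 leaves); pivot element 1/3.
Divide row 2 by 1/3; eliminate column x3 from the other rows.
After both pivots, the entry at constraint row 2, column s2 is 1.

1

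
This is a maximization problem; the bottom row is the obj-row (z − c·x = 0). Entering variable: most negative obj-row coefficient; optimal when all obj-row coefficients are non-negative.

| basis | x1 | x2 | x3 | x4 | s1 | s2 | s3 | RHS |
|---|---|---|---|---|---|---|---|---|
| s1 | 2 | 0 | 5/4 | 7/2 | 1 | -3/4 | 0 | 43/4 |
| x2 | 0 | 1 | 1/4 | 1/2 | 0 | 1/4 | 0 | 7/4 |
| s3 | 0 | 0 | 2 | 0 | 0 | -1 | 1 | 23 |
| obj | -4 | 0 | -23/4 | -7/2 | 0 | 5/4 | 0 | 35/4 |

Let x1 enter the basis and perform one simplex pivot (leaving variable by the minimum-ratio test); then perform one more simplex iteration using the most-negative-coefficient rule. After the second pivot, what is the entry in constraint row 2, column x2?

4

Ratio test on column x1 — row 1: (43/4)/2 = 43/8; row 2: entry 0 ≤ 0; row 3: entry 0 ≤ 0. Minimum is 43/8 at row 1 (s1 leaves); pivot element 2.
Divide row 1 by 2; eliminate column x1 from the other rows.
Second iteration: most negative obj-row entry is -13/4 in column x3, so x3 enters.
Ratio test on column x3 — row 1: (43/8)/(5/8) = 43/5; row 2: (7/4)/(1/4) = 7; row 3: 23/2 = 23/2. Minimum is 7 at row 2 (x2 leaves); pivot element 1/4.
Divide row 2 by 1/4; eliminate column x3 from the other rows.
After both pivots, the entry at constraint row 2, column x2 is 4.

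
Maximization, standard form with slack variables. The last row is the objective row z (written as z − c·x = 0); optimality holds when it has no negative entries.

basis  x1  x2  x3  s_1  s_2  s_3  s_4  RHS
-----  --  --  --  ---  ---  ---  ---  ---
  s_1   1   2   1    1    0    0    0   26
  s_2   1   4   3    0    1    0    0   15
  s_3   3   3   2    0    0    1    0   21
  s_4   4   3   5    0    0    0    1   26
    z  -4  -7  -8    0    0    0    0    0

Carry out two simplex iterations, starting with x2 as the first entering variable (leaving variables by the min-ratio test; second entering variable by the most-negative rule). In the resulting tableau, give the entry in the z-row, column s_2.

Ratio test on column x2 — row 1: 26/2 = 13; row 2: 15/4 = 15/4; row 3: 21/3 = 7; row 4: 26/3 = 26/3. Minimum is 15/4 at row 2 (s_2 leaves); pivot element 4.
Divide row 2 by 4; eliminate column x2 from the other rows.
Second iteration: most negative z-row entry is -11/4 in column x3, so x3 enters.
Ratio test on column x3 — row 1: entry -1/2 ≤ 0; row 2: (15/4)/(3/4) = 5; row 3: entry -1/4 ≤ 0; row 4: (59/4)/(11/4) = 59/11. Minimum is 5 at row 2 (x2 leaves); pivot element 3/4.
Divide row 2 by 3/4; eliminate column x3 from the other rows.
After both pivots, the entry at the z-row, column s_2 is 8/3.

8/3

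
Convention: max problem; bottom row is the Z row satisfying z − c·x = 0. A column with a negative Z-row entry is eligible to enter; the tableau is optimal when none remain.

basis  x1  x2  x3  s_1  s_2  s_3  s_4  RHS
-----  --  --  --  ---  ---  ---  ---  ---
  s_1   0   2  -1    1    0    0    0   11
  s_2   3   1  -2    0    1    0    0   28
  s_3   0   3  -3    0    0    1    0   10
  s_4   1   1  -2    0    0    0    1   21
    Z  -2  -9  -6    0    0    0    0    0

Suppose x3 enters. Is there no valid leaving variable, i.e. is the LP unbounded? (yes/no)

Every constraint-row entry in column x3 is ≤ 0, so increasing x3 is unbounded.

yes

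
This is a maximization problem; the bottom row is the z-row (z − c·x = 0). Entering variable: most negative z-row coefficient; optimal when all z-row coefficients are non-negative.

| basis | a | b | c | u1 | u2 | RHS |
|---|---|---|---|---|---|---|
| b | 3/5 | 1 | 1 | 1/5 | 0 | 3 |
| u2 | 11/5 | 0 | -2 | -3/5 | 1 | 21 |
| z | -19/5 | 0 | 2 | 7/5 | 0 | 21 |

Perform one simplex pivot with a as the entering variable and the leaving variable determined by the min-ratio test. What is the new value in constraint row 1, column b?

Ratio test on column a — row 1: 3/(3/5) = 5; row 2: 21/(11/5) = 105/11. Minimum is 5 at row 1 (b leaves); pivot element 3/5.
Divide row 1 by 3/5; eliminate column a from the other rows.
In the new row 1, the b entry is the old entry divided by the pivot: 1/(3/5) = 5/3.

5/3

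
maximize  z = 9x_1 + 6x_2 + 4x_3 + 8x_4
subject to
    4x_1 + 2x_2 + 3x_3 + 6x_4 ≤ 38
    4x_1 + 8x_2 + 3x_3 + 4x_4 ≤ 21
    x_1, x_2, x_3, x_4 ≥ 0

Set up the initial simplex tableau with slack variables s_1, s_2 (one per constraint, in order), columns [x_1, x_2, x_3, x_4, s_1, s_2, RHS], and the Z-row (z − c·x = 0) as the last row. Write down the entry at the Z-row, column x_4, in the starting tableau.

The Z-row carries the negated objective coefficients: the x_4 entry is -8.

-8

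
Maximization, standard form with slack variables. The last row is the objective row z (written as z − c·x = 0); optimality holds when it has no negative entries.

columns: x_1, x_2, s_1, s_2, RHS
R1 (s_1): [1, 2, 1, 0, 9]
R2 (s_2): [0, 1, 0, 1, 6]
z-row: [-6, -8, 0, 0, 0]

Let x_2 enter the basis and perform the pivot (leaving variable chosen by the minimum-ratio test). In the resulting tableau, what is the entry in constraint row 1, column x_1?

1/2

Ratio test on column x_2 — row 1: 9/2 = 9/2; row 2: 6/1 = 6. Minimum is 9/2 at row 1 (s_1 leaves); pivot element 2.
Divide row 1 by 2; eliminate column x_2 from the other rows.
In the new row 1, the x_1 entry is the old entry divided by the pivot: 1/2 = 1/2.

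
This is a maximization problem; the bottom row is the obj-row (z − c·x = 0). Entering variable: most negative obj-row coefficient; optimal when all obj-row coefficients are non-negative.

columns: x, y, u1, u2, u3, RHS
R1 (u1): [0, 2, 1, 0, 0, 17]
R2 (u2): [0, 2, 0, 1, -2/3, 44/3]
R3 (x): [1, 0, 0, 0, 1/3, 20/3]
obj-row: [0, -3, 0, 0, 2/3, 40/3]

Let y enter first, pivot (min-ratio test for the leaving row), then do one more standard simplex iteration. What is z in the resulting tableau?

73/2

Ratio test on column y — row 1: 17/2 = 17/2; row 2: (44/3)/2 = 22/3; row 3: entry 0 ≤ 0. Minimum is 22/3 at row 2 (u2 leaves); pivot element 2.
Pivot on row 2; the obj-row RHS becomes 40/3 − (-3)·(22/3) = 106/3.
Next entering variable (most negative obj-row entry -1/3): u3.
Ratio test on column u3 — row 1: (7/3)/(2/3) = 7/2; row 2: entry -1/3 ≤ 0; row 3: (20/3)/(1/3) = 20. Minimum is 7/2 at row 1 (u1 leaves); pivot element 2/3.
After the second pivot the obj-row RHS is 106/3 − (-1/3)·(7/2) = 73/2.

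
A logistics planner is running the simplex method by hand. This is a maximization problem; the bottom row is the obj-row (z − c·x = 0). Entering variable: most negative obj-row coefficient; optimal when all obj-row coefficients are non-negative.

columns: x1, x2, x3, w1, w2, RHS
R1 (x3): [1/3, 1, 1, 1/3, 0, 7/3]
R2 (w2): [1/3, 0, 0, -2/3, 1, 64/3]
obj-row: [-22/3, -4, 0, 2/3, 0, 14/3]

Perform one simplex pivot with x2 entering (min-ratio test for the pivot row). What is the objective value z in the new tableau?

Ratio test on column x2 — row 1: (7/3)/1 = 7/3; row 2: entry 0 ≤ 0. Minimum is 7/3 at row 1 (x3 leaves); pivot element 1.
Pivot on row 1; the obj-row RHS becomes 14/3 − (-4)·(7/3) = 14.

14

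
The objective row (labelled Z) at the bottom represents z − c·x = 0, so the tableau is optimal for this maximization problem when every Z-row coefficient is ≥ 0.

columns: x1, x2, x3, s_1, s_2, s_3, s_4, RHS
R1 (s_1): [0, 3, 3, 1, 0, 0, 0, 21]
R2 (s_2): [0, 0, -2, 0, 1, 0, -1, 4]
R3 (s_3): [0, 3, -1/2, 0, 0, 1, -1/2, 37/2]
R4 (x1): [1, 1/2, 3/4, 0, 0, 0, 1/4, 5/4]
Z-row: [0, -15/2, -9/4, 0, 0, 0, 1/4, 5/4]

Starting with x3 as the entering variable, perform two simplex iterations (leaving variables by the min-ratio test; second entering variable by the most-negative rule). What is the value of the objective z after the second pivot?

Ratio test on column x3 — row 1: 21/3 = 7; row 2: entry -2 ≤ 0; row 3: entry -1/2 ≤ 0; row 4: (5/4)/(3/4) = 5/3. Minimum is 5/3 at row 4 (x1 leaves); pivot element 3/4.
Pivot on row 4; the Z-row RHS becomes 5/4 − (-9/4)·(5/3) = 5.
Next entering variable (most negative Z-row entry -6): x2.
Ratio test on column x2 — row 1: 16/1 = 16; row 2: (22/3)/(4/3) = 11/2; row 3: (58/3)/(10/3) = 29/5; row 4: (5/3)/(2/3) = 5/2. Minimum is 5/2 at row 4 (x3 leaves); pivot element 2/3.
After the second pivot the Z-row RHS is 5 − (-6)·(5/2) = 20.

20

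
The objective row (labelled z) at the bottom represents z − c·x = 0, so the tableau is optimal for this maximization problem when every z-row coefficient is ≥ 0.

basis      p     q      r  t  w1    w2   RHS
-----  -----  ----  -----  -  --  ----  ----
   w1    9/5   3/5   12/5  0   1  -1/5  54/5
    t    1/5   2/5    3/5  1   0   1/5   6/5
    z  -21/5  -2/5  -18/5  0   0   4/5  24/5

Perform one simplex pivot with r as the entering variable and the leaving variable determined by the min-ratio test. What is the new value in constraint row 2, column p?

Ratio test on column r — row 1: (54/5)/(12/5) = 9/2; row 2: (6/5)/(3/5) = 2. Minimum is 2 at row 2 (t leaves); pivot element 3/5.
Divide row 2 by 3/5; eliminate column r from the other rows.
In the new row 2, the p entry is the old entry divided by the pivot: (1/5)/(3/5) = 1/3.

1/3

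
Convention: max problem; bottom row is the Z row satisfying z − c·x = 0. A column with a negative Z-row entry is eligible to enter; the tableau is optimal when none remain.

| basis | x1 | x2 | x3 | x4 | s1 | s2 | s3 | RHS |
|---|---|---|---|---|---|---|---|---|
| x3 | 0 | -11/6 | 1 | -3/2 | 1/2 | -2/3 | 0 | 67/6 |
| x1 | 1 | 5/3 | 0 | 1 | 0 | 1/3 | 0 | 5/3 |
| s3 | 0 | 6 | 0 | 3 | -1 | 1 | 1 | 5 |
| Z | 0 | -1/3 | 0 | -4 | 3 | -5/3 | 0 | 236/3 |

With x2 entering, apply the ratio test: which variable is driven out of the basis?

s3

Column x2 entries and ratios — x3: -11/6 ≤ 0, skip; x1: (5/3)/(5/3) = 1; s3: 5/6 = 5/6.
Smallest ratio is 5/6 in the row of s3, so s3 leaves.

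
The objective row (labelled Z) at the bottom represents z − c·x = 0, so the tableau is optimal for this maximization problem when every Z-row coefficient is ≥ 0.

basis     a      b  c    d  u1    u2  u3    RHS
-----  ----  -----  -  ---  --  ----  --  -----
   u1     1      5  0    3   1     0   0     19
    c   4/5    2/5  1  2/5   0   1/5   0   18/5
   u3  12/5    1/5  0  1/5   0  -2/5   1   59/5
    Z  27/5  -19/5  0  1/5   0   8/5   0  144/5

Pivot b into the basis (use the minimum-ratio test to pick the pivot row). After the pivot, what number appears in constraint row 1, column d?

Ratio test on column b — row 1: 19/5 = 19/5; row 2: (18/5)/(2/5) = 9; row 3: (59/5)/(1/5) = 59. Minimum is 19/5 at row 1 (u1 leaves); pivot element 5.
Divide row 1 by 5; eliminate column b from the other rows.
In the new row 1, the d entry is the old entry divided by the pivot: 3/5 = 3/5.

3/5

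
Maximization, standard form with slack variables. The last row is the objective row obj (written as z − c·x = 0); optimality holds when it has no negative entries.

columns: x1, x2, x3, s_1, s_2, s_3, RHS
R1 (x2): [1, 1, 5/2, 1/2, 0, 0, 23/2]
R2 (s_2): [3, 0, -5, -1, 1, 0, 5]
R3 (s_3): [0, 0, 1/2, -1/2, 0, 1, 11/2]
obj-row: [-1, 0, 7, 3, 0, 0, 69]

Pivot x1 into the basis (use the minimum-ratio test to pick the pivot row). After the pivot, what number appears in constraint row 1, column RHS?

59/6

Ratio test on column x1 — row 1: (23/2)/1 = 23/2; row 2: 5/3 = 5/3; row 3: entry 0 ≤ 0. Minimum is 5/3 at row 2 (s_2 leaves); pivot element 3.
Divide row 2 by 3; eliminate column x1 from the other rows.
Row 1 update in column RHS: 23/2 − 1·(5/3) = 59/6.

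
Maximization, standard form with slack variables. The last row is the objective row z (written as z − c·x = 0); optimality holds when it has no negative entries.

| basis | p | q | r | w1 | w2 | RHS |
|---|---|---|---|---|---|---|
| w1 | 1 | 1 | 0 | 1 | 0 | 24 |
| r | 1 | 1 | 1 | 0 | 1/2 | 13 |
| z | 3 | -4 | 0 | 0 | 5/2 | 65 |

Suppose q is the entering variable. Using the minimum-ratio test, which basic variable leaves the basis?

r

Column q entries and ratios — w1: 24/1 = 24; r: 13/1 = 13.
Smallest ratio is 13 in the row of r, so r leaves.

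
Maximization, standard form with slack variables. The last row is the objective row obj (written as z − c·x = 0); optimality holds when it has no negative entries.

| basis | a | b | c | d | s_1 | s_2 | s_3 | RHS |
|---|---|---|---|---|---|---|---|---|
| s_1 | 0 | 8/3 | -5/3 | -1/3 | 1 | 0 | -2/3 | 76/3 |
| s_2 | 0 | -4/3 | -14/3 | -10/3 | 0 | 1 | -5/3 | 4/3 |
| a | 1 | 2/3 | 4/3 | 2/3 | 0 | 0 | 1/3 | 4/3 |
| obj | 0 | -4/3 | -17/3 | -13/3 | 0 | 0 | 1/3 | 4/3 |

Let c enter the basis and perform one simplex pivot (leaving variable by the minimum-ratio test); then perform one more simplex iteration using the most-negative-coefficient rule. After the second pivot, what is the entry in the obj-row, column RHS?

Ratio test on column c — row 1: entry -5/3 ≤ 0; row 2: entry -14/3 ≤ 0; row 3: (4/3)/(4/3) = 1. Minimum is 1 at row 3 (a leaves); pivot element 4/3.
Divide row 3 by 4/3; eliminate column c from the other rows.
Second iteration: most negative obj-row entry is -3/2 in column d, so d enters.
Ratio test on column d — row 1: 27/(1/2) = 54; row 2: entry -1 ≤ 0; row 3: 1/(1/2) = 2. Minimum is 2 at row 3 (c leaves); pivot element 1/2.
Divide row 3 by 1/2; eliminate column d from the other rows.
After both pivots, the entry at the obj-row, column RHS is 10.

10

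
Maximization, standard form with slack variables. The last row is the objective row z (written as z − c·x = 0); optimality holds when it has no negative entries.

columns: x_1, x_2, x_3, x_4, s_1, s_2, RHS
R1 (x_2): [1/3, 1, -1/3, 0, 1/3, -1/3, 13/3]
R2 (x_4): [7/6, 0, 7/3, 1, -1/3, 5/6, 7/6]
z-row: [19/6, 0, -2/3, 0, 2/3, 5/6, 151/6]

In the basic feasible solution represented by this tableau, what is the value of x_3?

x_3 is not in the basis, so in the current basic feasible solution x_3 = 0.

0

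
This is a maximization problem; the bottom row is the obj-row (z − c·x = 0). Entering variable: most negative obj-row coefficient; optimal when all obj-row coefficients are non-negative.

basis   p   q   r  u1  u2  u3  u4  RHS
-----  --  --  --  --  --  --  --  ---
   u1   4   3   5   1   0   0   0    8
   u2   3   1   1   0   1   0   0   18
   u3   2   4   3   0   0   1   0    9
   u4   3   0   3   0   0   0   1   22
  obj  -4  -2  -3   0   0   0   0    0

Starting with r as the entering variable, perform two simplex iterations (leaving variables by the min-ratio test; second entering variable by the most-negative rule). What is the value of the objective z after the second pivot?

Ratio test on column r — row 1: 8/5 = 8/5; row 2: 18/1 = 18; row 3: 9/3 = 3; row 4: 22/3 = 22/3. Minimum is 8/5 at row 1 (u1 leaves); pivot element 5.
Pivot on row 1; the obj-row RHS becomes 0 − (-3)·(8/5) = 24/5.
Next entering variable (most negative obj-row entry -8/5): p.
Ratio test on column p — row 1: (8/5)/(4/5) = 2; row 2: (82/5)/(11/5) = 82/11; row 3: entry -2/5 ≤ 0; row 4: (86/5)/(3/5) = 86/3. Minimum is 2 at row 1 (r leaves); pivot element 4/5.
After the second pivot the obj-row RHS is 24/5 − (-8/5)·2 = 8.

8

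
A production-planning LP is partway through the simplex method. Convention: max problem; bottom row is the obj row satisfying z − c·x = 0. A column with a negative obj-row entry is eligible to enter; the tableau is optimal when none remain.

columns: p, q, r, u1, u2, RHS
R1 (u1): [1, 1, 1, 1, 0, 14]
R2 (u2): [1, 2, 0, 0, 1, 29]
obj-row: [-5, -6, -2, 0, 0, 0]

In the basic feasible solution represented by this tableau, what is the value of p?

p is not in the basis, so in the current basic feasible solution p = 0.

0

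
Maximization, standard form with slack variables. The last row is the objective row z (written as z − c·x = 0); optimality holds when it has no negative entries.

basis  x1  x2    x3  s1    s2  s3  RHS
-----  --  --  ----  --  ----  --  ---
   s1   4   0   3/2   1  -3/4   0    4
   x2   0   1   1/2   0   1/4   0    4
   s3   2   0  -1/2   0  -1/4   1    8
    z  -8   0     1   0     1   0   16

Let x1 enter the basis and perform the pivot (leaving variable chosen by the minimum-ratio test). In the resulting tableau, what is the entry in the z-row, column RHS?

24

Ratio test on column x1 — row 1: 4/4 = 1; row 2: entry 0 ≤ 0; row 3: 8/2 = 4. Minimum is 1 at row 1 (s1 leaves); pivot element 4.
Divide row 1 by 4; eliminate column x1 from the other rows.
z-row update in column RHS: 16 − (-8)·1 = 24.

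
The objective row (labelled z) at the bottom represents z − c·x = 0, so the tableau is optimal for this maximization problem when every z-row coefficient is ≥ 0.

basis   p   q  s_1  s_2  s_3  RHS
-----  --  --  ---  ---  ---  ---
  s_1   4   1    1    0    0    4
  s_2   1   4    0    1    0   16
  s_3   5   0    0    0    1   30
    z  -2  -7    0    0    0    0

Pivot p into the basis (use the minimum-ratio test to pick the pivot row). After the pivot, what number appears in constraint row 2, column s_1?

-1/4

Ratio test on column p — row 1: 4/4 = 1; row 2: 16/1 = 16; row 3: 30/5 = 6. Minimum is 1 at row 1 (s_1 leaves); pivot element 4.
Divide row 1 by 4; eliminate column p from the other rows.
Row 2 update in column s_1: 0 − 1·(1/4) = -1/4.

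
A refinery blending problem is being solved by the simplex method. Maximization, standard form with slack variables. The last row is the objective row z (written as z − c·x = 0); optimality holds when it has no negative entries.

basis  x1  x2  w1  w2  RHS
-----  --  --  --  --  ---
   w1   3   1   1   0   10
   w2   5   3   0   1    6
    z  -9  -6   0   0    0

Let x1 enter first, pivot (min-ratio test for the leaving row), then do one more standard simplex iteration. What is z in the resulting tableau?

12

Ratio test on column x1 — row 1: 10/3 = 10/3; row 2: 6/5 = 6/5. Minimum is 6/5 at row 2 (w2 leaves); pivot element 5.
Pivot on row 2; the z-row RHS becomes 0 − (-9)·(6/5) = 54/5.
Next entering variable (most negative z-row entry -3/5): x2.
Ratio test on column x2 — row 1: entry -4/5 ≤ 0; row 2: (6/5)/(3/5) = 2. Minimum is 2 at row 2 (x1 leaves); pivot element 3/5.
After the second pivot the z-row RHS is 54/5 − (-3/5)·2 = 12.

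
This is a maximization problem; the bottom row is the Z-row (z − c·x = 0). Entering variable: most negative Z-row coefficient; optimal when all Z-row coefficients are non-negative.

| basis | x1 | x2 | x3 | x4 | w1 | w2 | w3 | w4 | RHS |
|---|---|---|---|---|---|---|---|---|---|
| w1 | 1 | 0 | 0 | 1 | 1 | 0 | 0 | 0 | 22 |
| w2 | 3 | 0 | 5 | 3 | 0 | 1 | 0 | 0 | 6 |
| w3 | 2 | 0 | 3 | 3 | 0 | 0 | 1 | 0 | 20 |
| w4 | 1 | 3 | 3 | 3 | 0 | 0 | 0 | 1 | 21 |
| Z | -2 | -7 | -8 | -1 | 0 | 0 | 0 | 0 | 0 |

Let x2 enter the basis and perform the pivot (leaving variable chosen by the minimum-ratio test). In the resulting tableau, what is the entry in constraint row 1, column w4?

Ratio test on column x2 — row 1: entry 0 ≤ 0; row 2: entry 0 ≤ 0; row 3: entry 0 ≤ 0; row 4: 21/3 = 7. Minimum is 7 at row 4 (w4 leaves); pivot element 3.
Divide row 4 by 3; eliminate column x2 from the other rows.
Row 1 update in column w4: 0 − 0·(1/3) = 0.

0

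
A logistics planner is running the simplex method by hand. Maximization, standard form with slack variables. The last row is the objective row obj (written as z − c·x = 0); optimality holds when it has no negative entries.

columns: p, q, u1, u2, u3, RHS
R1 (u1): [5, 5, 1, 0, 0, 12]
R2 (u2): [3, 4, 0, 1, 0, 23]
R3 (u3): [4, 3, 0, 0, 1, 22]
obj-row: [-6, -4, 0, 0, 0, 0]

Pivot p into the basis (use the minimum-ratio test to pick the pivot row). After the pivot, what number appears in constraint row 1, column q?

Ratio test on column p — row 1: 12/5 = 12/5; row 2: 23/3 = 23/3; row 3: 22/4 = 11/2. Minimum is 12/5 at row 1 (u1 leaves); pivot element 5.
Divide row 1 by 5; eliminate column p from the other rows.
In the new row 1, the q entry is the old entry divided by the pivot: 5/5 = 1.

1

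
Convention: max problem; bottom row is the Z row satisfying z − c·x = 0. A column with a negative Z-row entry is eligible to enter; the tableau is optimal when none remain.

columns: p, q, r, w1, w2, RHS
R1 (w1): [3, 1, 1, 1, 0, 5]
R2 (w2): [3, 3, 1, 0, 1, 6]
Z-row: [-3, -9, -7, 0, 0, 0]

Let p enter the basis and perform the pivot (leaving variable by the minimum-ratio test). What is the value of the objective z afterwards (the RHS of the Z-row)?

Ratio test on column p — row 1: 5/3 = 5/3; row 2: 6/3 = 2. Minimum is 5/3 at row 1 (w1 leaves); pivot element 3.
Pivot on row 1; the Z-row RHS becomes 0 − (-3)·(5/3) = 5.

5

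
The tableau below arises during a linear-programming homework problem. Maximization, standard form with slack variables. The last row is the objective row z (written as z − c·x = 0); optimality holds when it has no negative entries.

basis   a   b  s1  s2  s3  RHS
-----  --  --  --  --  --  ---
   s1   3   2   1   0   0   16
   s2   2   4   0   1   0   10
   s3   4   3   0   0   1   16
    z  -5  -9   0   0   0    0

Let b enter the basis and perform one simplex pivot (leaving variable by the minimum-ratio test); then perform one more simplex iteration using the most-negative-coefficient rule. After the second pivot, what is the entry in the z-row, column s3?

1/5

Ratio test on column b — row 1: 16/2 = 8; row 2: 10/4 = 5/2; row 3: 16/3 = 16/3. Minimum is 5/2 at row 2 (s2 leaves); pivot element 4.
Divide row 2 by 4; eliminate column b from the other rows.
Second iteration: most negative z-row entry is -1/2 in column a, so a enters.
Ratio test on column a — row 1: 11/2 = 11/2; row 2: (5/2)/(1/2) = 5; row 3: (17/2)/(5/2) = 17/5. Minimum is 17/5 at row 3 (s3 leaves); pivot element 5/2.
Divide row 3 by 5/2; eliminate column a from the other rows.
After both pivots, the entry at the z-row, column s3 is 1/5.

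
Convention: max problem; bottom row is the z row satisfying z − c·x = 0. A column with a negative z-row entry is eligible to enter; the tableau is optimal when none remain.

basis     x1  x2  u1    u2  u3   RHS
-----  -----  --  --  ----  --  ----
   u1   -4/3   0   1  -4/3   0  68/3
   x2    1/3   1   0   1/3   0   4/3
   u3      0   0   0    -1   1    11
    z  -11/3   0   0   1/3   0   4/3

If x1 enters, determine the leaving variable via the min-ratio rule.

Column x1 entries and ratios — u1: -4/3 ≤ 0, skip; x2: (4/3)/(1/3) = 4; u3: 0 ≤ 0, skip.
Smallest ratio is 4 in the row of x2, so x2 leaves.

x2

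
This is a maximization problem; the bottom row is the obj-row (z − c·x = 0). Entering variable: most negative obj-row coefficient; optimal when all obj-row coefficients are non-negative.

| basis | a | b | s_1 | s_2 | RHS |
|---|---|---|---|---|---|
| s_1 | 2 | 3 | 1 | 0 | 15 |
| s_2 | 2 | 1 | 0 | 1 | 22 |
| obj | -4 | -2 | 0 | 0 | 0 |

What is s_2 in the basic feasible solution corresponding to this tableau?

s_2 is basic (row 2); its value is the RHS of that row, 22.

22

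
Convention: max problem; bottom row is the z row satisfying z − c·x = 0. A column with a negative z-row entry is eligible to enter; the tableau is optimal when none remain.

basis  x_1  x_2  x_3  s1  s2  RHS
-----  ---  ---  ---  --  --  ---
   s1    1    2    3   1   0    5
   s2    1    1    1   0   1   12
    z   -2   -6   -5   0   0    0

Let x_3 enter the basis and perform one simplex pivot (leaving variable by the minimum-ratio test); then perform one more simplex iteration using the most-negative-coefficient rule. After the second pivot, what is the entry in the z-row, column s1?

Ratio test on column x_3 — row 1: 5/3 = 5/3; row 2: 12/1 = 12. Minimum is 5/3 at row 1 (s1 leaves); pivot element 3.
Divide row 1 by 3; eliminate column x_3 from the other rows.
Second iteration: most negative z-row entry is -8/3 in column x_2, so x_2 enters.
Ratio test on column x_2 — row 1: (5/3)/(2/3) = 5/2; row 2: (31/3)/(1/3) = 31. Minimum is 5/2 at row 1 (x_3 leaves); pivot element 2/3.
Divide row 1 by 2/3; eliminate column x_2 from the other rows.
After both pivots, the entry at the z-row, column s1 is 3.

3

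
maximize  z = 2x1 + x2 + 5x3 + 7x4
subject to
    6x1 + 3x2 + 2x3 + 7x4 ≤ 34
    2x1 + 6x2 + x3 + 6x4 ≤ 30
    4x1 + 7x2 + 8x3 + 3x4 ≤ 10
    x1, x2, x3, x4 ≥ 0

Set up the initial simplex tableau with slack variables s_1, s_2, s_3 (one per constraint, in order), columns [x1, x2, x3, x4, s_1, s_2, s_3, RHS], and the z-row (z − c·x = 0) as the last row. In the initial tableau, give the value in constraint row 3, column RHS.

10

The RHS of constraint 3 is b_3 = 10.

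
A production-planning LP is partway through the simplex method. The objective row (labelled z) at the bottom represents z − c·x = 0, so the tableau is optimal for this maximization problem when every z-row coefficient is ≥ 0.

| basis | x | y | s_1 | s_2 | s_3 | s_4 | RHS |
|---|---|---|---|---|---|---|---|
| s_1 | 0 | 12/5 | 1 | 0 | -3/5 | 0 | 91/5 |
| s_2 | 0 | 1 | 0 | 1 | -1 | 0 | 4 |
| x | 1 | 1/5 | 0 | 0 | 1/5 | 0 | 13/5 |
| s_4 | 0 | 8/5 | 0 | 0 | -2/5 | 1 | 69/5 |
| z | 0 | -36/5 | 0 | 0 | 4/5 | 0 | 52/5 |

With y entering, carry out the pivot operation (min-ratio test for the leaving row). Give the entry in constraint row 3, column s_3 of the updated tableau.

2/5

Ratio test on column y — row 1: (91/5)/(12/5) = 91/12; row 2: 4/1 = 4; row 3: (13/5)/(1/5) = 13; row 4: (69/5)/(8/5) = 69/8. Minimum is 4 at row 2 (s_2 leaves); pivot element 1.
Divide row 2 by 1; eliminate column y from the other rows.
Row 3 update in column s_3: 1/5 − (1/5)·(-1) = 2/5.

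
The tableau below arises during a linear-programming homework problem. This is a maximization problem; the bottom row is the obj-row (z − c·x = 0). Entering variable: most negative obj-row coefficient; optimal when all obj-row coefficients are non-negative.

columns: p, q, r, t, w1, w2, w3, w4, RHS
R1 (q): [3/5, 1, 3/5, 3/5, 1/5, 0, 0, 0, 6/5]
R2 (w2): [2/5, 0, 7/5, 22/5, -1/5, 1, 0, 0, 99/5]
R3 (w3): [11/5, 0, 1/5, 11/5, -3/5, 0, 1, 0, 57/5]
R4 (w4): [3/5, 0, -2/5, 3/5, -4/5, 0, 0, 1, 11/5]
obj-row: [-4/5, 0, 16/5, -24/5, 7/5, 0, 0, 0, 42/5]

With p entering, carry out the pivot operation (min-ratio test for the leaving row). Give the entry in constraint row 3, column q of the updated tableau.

Ratio test on column p — row 1: (6/5)/(3/5) = 2; row 2: (99/5)/(2/5) = 99/2; row 3: (57/5)/(11/5) = 57/11; row 4: (11/5)/(3/5) = 11/3. Minimum is 2 at row 1 (q leaves); pivot element 3/5.
Divide row 1 by 3/5; eliminate column p from the other rows.
Row 3 update in column q: 0 − (11/5)·(5/3) = -11/3.

-11/3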